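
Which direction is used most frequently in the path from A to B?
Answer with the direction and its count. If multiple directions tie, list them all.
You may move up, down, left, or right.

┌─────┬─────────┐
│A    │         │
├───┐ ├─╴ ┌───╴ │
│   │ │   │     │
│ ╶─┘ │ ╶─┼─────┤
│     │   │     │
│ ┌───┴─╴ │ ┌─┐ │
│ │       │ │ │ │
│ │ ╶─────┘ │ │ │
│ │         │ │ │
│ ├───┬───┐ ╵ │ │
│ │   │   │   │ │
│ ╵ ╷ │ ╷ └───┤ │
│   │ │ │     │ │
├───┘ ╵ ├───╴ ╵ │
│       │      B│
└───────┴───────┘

Directions: right, right, down, down, left, left, down, down, down, down, right, up, right, down, down, right, up, up, right, down, right, right, down, right
Counts: {'right': 9, 'down': 10, 'left': 2, 'up': 3}
Most common: down (10 times)

Solution:

┌─────┬─────────┐
│A → ↓│         │
├───┐ ├─╴ ┌───╴ │
│   │↓│   │     │
│ ╶─┘ │ ╶─┼─────┤
│↓ ← ↲│   │     │
│ ┌───┴─╴ │ ┌─┐ │
│↓│       │ │ │ │
│ │ ╶─────┘ │ │ │
│↓│         │ │ │
│ ├───┬───┐ ╵ │ │
│↓│↱ ↓│↱ ↓│   │ │
│ ╵ ╷ │ ╷ └───┤ │
│↳ ↑│↓│↑│↳ → ↓│ │
├───┘ ╵ ├───╴ ╵ │
│    ↳ ↑│    ↳ B│
└───────┴───────┘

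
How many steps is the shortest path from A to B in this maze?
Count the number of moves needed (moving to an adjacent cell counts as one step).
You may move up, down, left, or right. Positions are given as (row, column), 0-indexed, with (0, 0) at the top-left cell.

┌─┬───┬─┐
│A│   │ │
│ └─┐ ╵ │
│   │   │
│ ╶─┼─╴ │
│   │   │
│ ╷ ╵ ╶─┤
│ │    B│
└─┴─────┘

Using BFS to find shortest path:
Start: (0, 0), End: (3, 3)
Path found:
(0,0) → (1,0) → (2,0) → (2,1) → (3,1) → (3,2) → (3,3)
Number of steps: 6

Solution:

┌─┬───┬─┐
│A│   │ │
│ └─┐ ╵ │
│↓  │   │
│ ╶─┼─╴ │
│↳ ↓│   │
│ ╷ ╵ ╶─┤
│ │↳ → B│
└─┴─────┘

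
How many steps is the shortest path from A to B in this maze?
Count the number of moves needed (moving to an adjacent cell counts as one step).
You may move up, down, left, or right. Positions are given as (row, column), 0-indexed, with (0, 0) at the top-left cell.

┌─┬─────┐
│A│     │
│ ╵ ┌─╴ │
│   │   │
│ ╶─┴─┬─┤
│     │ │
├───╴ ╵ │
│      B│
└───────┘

Using BFS to find shortest path:
Start: (0, 0), End: (3, 3)
Path found:
(0,0) → (1,0) → (2,0) → (2,1) → (2,2) → (3,2) → (3,3)
Number of steps: 6

Solution:

┌─┬─────┐
│A│     │
│ ╵ ┌─╴ │
│↓  │   │
│ ╶─┴─┬─┤
│↳ → ↓│ │
├───╴ ╵ │
│    ↳ B│
└───────┘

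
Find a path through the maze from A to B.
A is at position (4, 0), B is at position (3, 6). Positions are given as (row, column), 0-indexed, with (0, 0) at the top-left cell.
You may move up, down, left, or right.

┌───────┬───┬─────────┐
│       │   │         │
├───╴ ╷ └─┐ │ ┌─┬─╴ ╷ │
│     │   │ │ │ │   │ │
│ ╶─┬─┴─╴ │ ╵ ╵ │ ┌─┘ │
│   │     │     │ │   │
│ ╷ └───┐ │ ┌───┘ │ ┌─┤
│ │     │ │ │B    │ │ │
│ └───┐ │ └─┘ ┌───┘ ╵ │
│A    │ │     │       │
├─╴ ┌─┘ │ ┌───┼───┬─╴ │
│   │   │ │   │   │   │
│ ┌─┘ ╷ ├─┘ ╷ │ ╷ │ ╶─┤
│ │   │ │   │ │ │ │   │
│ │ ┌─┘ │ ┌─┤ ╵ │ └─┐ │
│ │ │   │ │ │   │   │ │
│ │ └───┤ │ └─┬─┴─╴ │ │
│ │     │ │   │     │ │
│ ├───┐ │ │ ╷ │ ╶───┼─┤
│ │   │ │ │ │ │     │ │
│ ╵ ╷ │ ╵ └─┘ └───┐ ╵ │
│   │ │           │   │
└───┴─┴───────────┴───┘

Finding the shortest path from (4, 0) to (3, 6):
Path length: 15 steps
Directions: up → up → up → right → right → up → right → down → right → down → down → down → right → right → up

Solution:

┌───────┬───┬─────────┐
│    ↱ ↓│   │         │
├───╴ ╷ └─┐ │ ┌─┬─╴ ╷ │
│↱ → ↑│↳ ↓│ │ │ │   │ │
│ ╶─┬─┴─╴ │ ╵ ╵ │ ┌─┘ │
│↑  │    ↓│     │ │   │
│ ╷ └───┐ │ ┌───┘ │ ┌─┤
│↑│     │↓│ │B    │ │ │
│ └───┐ │ └─┘ ┌───┘ ╵ │
│A    │ │↳ → ↑│       │
├─╴ ┌─┘ │ ┌───┼───┬─╴ │
│   │   │ │   │   │   │
│ ┌─┘ ╷ ├─┘ ╷ │ ╷ │ ╶─┤
│ │   │ │   │ │ │ │   │
│ │ ┌─┘ │ ┌─┤ ╵ │ └─┐ │
│ │ │   │ │ │   │   │ │
│ │ └───┤ │ └─┬─┴─╴ │ │
│ │     │ │   │     │ │
│ ├───┐ │ │ ╷ │ ╶───┼─┤
│ │   │ │ │ │ │     │ │
│ ╵ ╷ │ ╵ └─┘ └───┐ ╵ │
│   │ │           │   │
└───┴─┴───────────┴───┘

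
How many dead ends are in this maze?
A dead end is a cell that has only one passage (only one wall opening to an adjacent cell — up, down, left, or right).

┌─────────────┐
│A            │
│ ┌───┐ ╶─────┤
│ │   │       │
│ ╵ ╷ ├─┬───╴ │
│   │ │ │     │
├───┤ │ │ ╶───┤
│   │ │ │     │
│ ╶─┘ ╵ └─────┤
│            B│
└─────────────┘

Checking each cell for number of passages:

Dead ends found at positions:
  (0, 6)
  (2, 3)
  (3, 1)
  (3, 6)
  (4, 6)
Total dead ends: 5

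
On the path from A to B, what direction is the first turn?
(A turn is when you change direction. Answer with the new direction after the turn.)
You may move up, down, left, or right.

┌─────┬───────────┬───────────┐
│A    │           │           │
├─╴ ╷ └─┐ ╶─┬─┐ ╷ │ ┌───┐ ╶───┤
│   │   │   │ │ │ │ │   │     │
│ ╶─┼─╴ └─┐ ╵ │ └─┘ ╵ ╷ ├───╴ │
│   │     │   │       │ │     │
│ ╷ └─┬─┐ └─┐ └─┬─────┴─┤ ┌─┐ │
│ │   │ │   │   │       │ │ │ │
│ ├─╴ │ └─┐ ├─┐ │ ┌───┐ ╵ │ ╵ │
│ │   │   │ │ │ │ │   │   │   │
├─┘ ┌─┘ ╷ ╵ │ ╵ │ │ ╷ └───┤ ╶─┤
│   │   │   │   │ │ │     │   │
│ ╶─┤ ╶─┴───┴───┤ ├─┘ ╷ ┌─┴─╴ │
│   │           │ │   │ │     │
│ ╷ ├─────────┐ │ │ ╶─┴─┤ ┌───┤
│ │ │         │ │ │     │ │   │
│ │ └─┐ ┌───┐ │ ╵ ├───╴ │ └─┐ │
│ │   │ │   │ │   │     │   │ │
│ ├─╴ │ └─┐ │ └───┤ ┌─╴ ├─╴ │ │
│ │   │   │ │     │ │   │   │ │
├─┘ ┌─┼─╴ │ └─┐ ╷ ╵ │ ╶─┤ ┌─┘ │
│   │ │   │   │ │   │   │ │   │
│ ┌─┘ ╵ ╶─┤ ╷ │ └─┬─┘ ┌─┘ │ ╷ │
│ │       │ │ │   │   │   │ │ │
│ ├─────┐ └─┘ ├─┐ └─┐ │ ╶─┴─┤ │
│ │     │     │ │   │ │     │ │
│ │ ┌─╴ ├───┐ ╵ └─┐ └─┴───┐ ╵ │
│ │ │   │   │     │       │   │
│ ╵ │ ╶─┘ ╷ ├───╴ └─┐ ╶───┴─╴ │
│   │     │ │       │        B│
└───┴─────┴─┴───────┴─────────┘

Directions: right, right, down, right, down, right, down, right, down, down, left, up, left, down, left, down, right, right, right, right, right, down, down, right, up, up, up, up, up, right, right, right, down, right, up, up, right, right, down, down, left, down, right, down, left, left, down, down, right, down, left, down, down, left, down, right, right, down, right, down
First turn direction: down

Solution:

┌─────┬───────────┬───────────┐
│A → ↓│           │           │
├─╴ ╷ └─┐ ╶─┬─┐ ╷ │ ┌───┐ ╶───┤
│   │↳ ↓│   │ │ │ │ │   │     │
│ ╶─┼─╴ └─┐ ╵ │ └─┘ ╵ ╷ ├───╴ │
│   │  ↳ ↓│   │       │ │↱ → ↓│
│ ╷ └─┬─┐ └─┐ └─┬─────┴─┤ ┌─┐ │
│ │   │ │↳ ↓│   │↱ → → ↓│↑│ │↓│
│ ├─╴ │ └─┐ ├─┐ │ ┌───┐ ╵ │ ╵ │
│ │   │↓ ↰│↓│ │ │↑│   │↳ ↑│↓ ↲│
├─┘ ┌─┘ ╷ ╵ │ ╵ │ │ ╷ └───┤ ╶─┤
│   │↓ ↲│↑ ↲│   │↑│ │     │↳ ↓│
│ ╶─┤ ╶─┴───┴───┤ ├─┘ ╷ ┌─┴─╴ │
│   │↳ → → → → ↓│↑│   │ │↓ ← ↲│
│ ╷ ├─────────┐ │ │ ╶─┴─┤ ┌───┤
│ │ │         │↓│↑│     │↓│   │
│ │ └─┐ ┌───┐ │ ╵ ├───╴ │ └─┐ │
│ │   │ │   │ │↳ ↑│     │↳ ↓│ │
│ ├─╴ │ └─┐ │ └───┤ ┌─╴ ├─╴ │ │
│ │   │   │ │     │ │   │↓ ↲│ │
├─┘ ┌─┼─╴ │ └─┐ ╷ ╵ │ ╶─┤ ┌─┘ │
│   │ │   │   │ │   │   │↓│   │
│ ┌─┘ ╵ ╶─┤ ╷ │ └─┬─┘ ┌─┘ │ ╷ │
│ │       │ │ │   │   │↓ ↲│ │ │
│ ├─────┐ └─┘ ├─┐ └─┐ │ ╶─┴─┤ │
│ │     │     │ │   │ │↳ → ↓│ │
│ │ ┌─╴ ├───┐ ╵ └─┐ └─┴───┐ ╵ │
│ │ │   │   │     │       │↳ ↓│
│ ╵ │ ╶─┘ ╷ ├───╴ └─┐ ╶───┴─╴ │
│   │     │ │       │        B│
└───┴─────┴─┴───────┴─────────┘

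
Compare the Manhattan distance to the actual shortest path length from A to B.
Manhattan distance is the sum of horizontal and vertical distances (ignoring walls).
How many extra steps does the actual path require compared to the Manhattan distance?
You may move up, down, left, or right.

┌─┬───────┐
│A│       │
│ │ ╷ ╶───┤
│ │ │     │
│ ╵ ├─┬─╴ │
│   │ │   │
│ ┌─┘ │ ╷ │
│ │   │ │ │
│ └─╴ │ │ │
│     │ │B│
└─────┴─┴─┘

Manhattan distance: |4 - 0| + |4 - 0| = 8
Actual path length: 12
Extra steps: 12 - 8 = 4

Solution:

┌─┬───────┐
│A│↱ ↓    │
│ │ ╷ ╶───┤
│↓│↑│↳ → ↓│
│ ╵ ├─┬─╴ │
│↳ ↑│ │  ↓│
│ ┌─┘ │ ╷ │
│ │   │ │↓│
│ └─╴ │ │ │
│     │ │B│
└─────┴─┴─┘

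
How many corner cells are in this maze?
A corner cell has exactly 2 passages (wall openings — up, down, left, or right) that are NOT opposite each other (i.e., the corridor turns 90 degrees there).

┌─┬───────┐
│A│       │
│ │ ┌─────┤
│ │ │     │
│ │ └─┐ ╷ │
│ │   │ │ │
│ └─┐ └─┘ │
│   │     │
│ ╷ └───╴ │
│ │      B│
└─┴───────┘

Counting corner cells (2 non-opposite passages):
Total corners: 8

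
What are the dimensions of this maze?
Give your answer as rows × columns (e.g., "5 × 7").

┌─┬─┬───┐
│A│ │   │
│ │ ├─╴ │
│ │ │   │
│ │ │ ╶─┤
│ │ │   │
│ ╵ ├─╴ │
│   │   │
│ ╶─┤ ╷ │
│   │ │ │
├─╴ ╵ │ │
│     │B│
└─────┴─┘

Counting the maze dimensions:
Rows (vertical): 6
Columns (horizontal): 4
Dimensions: 6 × 4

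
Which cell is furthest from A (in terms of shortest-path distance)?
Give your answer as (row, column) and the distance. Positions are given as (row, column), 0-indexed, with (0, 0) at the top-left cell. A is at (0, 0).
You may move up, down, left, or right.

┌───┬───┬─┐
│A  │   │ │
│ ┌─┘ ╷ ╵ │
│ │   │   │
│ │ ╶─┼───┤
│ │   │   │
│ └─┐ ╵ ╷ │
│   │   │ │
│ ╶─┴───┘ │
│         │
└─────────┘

Computing BFS distances from A to all cells:
Furthest cell: (0, 4)
Distance: 22 steps

Path from A to the furthest cell:

┌───┬───┬─┐
│A  │↱ ↓│B│
│ ┌─┘ ╷ ╵ │
│↓│↱ ↑│↳ ↑│
│ │ ╶─┼───┤
│↓│↑ ↰│↓ ↰│
│ └─┐ ╵ ╷ │
│↓  │↑ ↲│↑│
│ ╶─┴───┘ │
│↳ → → → ↑│
└─────────┘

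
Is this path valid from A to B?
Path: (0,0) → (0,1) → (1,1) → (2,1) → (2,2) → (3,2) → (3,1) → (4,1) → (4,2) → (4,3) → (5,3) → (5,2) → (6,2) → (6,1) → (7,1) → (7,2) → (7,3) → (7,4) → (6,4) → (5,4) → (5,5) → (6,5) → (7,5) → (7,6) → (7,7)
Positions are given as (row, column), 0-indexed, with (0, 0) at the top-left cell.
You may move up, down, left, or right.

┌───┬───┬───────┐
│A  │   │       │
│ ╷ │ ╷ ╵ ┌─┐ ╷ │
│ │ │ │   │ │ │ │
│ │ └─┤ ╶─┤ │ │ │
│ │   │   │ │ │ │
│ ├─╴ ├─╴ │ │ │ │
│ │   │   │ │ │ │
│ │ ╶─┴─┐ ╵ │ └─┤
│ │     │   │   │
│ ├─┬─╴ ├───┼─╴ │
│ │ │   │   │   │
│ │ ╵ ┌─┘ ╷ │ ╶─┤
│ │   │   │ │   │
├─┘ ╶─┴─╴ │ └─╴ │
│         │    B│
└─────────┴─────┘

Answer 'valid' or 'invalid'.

Checking path validity:
Result: All consecutive moves are passable.

valid

Correct solution:

┌───┬───┬───────┐
│A ↓│   │       │
│ ╷ │ ╷ ╵ ┌─┐ ╷ │
│ │↓│ │   │ │ │ │
│ │ └─┤ ╶─┤ │ │ │
│ │↳ ↓│   │ │ │ │
│ ├─╴ ├─╴ │ │ │ │
│ │↓ ↲│   │ │ │ │
│ │ ╶─┴─┐ ╵ │ └─┤
│ │↳ → ↓│   │   │
│ ├─┬─╴ ├───┼─╴ │
│ │ │↓ ↲│↱ ↓│   │
│ │ ╵ ┌─┘ ╷ │ ╶─┤
│ │↓ ↲│  ↑│↓│   │
├─┘ ╶─┴─╴ │ └─╴ │
│  ↳ → → ↑│↳ → B│
└─────────┴─────┘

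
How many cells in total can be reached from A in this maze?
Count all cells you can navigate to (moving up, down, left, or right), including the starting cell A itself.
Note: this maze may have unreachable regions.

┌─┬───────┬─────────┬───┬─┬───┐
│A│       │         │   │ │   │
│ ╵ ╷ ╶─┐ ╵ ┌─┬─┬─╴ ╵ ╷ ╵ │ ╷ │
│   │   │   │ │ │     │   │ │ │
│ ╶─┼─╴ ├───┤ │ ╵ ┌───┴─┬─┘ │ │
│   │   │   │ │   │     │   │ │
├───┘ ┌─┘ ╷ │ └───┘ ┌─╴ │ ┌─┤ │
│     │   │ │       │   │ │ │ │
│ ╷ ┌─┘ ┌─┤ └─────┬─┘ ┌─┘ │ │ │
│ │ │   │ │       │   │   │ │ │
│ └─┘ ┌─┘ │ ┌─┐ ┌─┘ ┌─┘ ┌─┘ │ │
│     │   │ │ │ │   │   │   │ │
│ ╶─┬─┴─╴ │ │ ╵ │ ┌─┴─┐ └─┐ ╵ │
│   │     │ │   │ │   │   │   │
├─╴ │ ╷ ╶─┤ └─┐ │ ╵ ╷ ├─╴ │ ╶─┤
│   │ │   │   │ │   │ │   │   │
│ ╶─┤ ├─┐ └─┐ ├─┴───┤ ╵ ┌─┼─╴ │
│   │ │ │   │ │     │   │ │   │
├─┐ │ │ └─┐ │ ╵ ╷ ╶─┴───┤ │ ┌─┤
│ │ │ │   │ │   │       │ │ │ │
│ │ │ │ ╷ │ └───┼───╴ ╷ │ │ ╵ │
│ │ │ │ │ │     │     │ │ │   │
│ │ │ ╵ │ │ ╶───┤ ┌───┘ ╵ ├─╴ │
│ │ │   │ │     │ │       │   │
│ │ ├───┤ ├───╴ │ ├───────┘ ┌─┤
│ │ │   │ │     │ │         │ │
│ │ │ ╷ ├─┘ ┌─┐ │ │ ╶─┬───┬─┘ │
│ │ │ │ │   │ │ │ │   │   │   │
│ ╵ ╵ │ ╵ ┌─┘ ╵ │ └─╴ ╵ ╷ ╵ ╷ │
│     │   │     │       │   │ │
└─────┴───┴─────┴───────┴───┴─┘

Using BFS/flood-fill to find all reachable cells from A:
Maze size: 15 × 15 = 225 total cells
All cells are reachable — the maze is fully connected.
Reachable cells: 225

Reachable region (· marks reachable cells):

┌─┬───────┬─────────┬───┬─┬───┐
│A│· · · ·│· · · · ·│· ·│·│· ·│
│ ╵ ╷ ╶─┐ ╵ ┌─┬─┬─╴ ╵ ╷ ╵ │ ╷ │
│· ·│· ·│· ·│·│·│· · ·│· ·│·│·│
│ ╶─┼─╴ ├───┤ │ ╵ ┌───┴─┬─┘ │ │
│· ·│· ·│· ·│·│· ·│· · ·│· ·│·│
├───┘ ┌─┘ ╷ │ └───┘ ┌─╴ │ ┌─┤ │
│· · ·│· ·│·│· · · ·│· ·│·│·│·│
│ ╷ ┌─┘ ┌─┤ └─────┬─┘ ┌─┘ │ │ │
│·│·│· ·│·│· · · ·│· ·│· ·│·│·│
│ └─┘ ┌─┘ │ ┌─┐ ┌─┘ ┌─┘ ┌─┘ │ │
│· · ·│· ·│·│·│·│· ·│· ·│· ·│·│
│ ╶─┬─┴─╴ │ │ ╵ │ ┌─┴─┐ └─┐ ╵ │
│· ·│· · ·│·│· ·│·│· ·│· ·│· ·│
├─╴ │ ╷ ╶─┤ └─┐ │ ╵ ╷ ├─╴ │ ╶─┤
│· ·│·│· ·│· ·│·│· ·│·│· ·│· ·│
│ ╶─┤ ├─┐ └─┐ ├─┴───┤ ╵ ┌─┼─╴ │
│· ·│·│·│· ·│·│· · ·│· ·│·│· ·│
├─┐ │ │ └─┐ │ ╵ ╷ ╶─┴───┤ │ ┌─┤
│·│·│·│· ·│·│· ·│· · · ·│·│·│·│
│ │ │ │ ╷ │ └───┼───╴ ╷ │ │ ╵ │
│·│·│·│·│·│· · ·│· · ·│·│·│· ·│
│ │ │ ╵ │ │ ╶───┤ ┌───┘ ╵ ├─╴ │
│·│·│· ·│·│· · ·│·│· · · ·│· ·│
│ │ ├───┤ ├───╴ │ ├───────┘ ┌─┤
│·│·│· ·│·│· · ·│·│· · · · ·│·│
│ │ │ ╷ ├─┘ ┌─┐ │ │ ╶─┬───┬─┘ │
│·│·│·│·│· ·│·│·│·│· ·│· ·│· ·│
│ ╵ ╵ │ ╵ ┌─┘ ╵ │ └─╴ ╵ ╷ ╵ ╷ │
│· · ·│· ·│· · ·│· · · ·│· ·│·│
└─────┴───┴─────┴───────┴───┴─┘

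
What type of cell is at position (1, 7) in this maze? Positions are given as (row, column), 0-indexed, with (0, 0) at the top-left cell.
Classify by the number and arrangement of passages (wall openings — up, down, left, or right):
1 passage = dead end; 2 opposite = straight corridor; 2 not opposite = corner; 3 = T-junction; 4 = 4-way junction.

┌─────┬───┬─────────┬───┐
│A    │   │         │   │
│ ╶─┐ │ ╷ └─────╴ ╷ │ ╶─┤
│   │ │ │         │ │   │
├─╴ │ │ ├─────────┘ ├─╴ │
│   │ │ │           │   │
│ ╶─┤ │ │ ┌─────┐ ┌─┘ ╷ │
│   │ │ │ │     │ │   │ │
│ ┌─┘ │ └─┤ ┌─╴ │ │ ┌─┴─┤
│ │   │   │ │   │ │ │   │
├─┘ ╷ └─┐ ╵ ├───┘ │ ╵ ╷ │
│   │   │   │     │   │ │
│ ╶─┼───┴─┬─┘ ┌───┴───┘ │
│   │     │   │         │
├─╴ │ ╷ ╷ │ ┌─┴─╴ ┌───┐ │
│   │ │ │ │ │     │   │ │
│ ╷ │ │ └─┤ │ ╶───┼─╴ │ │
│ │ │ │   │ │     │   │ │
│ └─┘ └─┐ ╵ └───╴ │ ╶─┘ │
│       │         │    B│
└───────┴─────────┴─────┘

Checking cell at (1, 7):
Number of passages: 2
Cell type: straight corridor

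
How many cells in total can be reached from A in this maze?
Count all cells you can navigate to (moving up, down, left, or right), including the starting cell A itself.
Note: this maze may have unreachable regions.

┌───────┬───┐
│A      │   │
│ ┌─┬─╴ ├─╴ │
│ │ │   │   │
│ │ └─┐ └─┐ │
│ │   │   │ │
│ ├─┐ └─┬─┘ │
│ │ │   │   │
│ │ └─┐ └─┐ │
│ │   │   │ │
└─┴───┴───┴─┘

Using BFS/flood-fill to find all reachable cells from A:
Maze size: 5 × 6 = 30 total cells
18 cell(s) are walled off and cannot be reached from A.
Reachable cells: 12

Reachable region (· marks reachable cells):

┌───────┬───┐
│A · · ·│   │
│ ┌─┬─╴ ├─╴ │
│·│ │· ·│   │
│ │ └─┐ └─┐ │
│·│   │· ·│ │
│ ├─┐ └─┬─┘ │
│·│ │   │   │
│ │ └─┐ └─┐ │
│·│   │   │ │
└─┴───┴───┴─┘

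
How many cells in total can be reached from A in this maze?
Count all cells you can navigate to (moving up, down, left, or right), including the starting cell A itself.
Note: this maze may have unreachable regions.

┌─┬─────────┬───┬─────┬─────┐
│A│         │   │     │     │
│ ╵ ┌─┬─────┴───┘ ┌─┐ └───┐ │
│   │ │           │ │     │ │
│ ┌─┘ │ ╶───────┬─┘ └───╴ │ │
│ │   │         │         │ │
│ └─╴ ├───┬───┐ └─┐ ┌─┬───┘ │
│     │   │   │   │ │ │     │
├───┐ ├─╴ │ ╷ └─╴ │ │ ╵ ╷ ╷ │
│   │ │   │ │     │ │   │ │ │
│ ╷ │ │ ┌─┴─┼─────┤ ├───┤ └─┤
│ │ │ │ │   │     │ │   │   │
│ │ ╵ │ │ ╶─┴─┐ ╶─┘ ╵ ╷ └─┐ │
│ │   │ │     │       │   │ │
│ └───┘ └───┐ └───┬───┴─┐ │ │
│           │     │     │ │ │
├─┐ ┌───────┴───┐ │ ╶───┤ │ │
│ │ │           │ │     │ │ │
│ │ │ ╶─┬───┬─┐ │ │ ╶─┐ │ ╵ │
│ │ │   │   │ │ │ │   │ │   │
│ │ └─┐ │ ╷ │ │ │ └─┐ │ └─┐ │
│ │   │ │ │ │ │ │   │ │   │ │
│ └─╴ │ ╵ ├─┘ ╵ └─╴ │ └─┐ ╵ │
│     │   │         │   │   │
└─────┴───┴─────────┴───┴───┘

Using BFS/flood-fill to find all reachable cells from A:
Maze size: 12 × 14 = 168 total cells
122 cell(s) are walled off and cannot be reached from A.
Reachable cells: 46

Reachable region (· marks reachable cells):

┌─┬─────────┬───┬─────┬─────┐
│A│· · · · ·│   │     │     │
│ ╵ ┌─┬─────┴───┘ ┌─┐ └───┐ │
│· ·│·│           │ │     │ │
│ ┌─┘ │ ╶───────┬─┘ └───╴ │ │
│·│· ·│         │         │ │
│ └─╴ ├───┬───┐ └─┐ ┌─┬───┘ │
│· · ·│· ·│   │   │ │ │     │
├───┐ ├─╴ │ ╷ └─╴ │ │ ╵ ╷ ╷ │
│· ·│·│· ·│ │     │ │   │ │ │
│ ╷ │ │ ┌─┴─┼─────┤ ├───┤ └─┤
│·│·│·│·│   │     │ │   │   │
│ │ ╵ │ │ ╶─┴─┐ ╶─┘ ╵ ╷ └─┐ │
│·│· ·│·│     │       │   │ │
│ └───┘ └───┐ └───┬───┴─┐ │ │
│· · · · · ·│     │     │ │ │
├─┐ ┌───────┴───┐ │ ╶───┤ │ │
│·│·│           │ │     │ │ │
│ │ │ ╶─┬───┬─┐ │ │ ╶─┐ │ ╵ │
│·│·│   │   │ │ │ │   │ │   │
│ │ └─┐ │ ╷ │ │ │ └─┐ │ └─┐ │
│·│· ·│ │ │ │ │ │   │ │   │ │
│ └─╴ │ ╵ ├─┘ ╵ └─╴ │ └─┐ ╵ │
│· · ·│   │         │   │   │
└─────┴───┴─────────┴───┴───┘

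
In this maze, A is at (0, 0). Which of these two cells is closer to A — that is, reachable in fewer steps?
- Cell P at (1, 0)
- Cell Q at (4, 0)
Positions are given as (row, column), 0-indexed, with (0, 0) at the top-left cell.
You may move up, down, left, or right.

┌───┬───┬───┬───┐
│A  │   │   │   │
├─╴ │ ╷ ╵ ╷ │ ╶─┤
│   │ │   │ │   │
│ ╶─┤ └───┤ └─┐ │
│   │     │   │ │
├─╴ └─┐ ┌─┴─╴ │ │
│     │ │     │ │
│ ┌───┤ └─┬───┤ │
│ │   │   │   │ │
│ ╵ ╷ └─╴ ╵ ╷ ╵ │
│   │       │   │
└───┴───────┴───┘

Shortest path A → P at (1, 0): 3 steps
Shortest path A → Q at (4, 0): 8 steps

P is closer (3 steps vs 8 steps).

Path to P:

┌───┬───┬───┬───┐
│A ↓│   │   │   │
├─╴ │ ╷ ╵ ╷ │ ╶─┤
│P ↲│ │   │ │   │
│ ╶─┤ └───┤ └─┐ │
│   │     │   │ │
├─╴ └─┐ ┌─┴─╴ │ │
│     │ │     │ │
│ ┌───┤ └─┬───┤ │
│ │   │   │   │ │
│ ╵ ╷ └─╴ ╵ ╷ ╵ │
│   │       │   │
└───┴───────┴───┘

Path to Q:

┌───┬───┬───┬───┐
│A ↓│   │   │   │
├─╴ │ ╷ ╵ ╷ │ ╶─┤
│↓ ↲│ │   │ │   │
│ ╶─┤ └───┤ └─┐ │
│↳ ↓│     │   │ │
├─╴ └─┐ ┌─┴─╴ │ │
│↓ ↲  │ │     │ │
│ ┌───┤ └─┬───┤ │
│Q│   │   │   │ │
│ ╵ ╷ └─╴ ╵ ╷ ╵ │
│   │       │   │
└───┴───────┴───┘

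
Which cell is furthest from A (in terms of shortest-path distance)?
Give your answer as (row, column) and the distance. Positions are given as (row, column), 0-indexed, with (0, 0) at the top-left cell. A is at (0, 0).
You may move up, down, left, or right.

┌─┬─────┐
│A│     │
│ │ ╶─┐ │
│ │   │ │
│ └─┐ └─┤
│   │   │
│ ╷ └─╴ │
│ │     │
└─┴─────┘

Computing BFS distances from A to all cells:
Furthest cell: (1, 3)
Distance: 14 steps

Path from A to the furthest cell:

┌─┬─────┐
│A│↱ → ↓│
│ │ ╶─┐ │
│↓│↑ ↰│B│
│ └─┐ └─┤
│↳ ↓│↑ ↰│
│ ╷ └─╴ │
│ │↳ → ↑│
└─┴─────┘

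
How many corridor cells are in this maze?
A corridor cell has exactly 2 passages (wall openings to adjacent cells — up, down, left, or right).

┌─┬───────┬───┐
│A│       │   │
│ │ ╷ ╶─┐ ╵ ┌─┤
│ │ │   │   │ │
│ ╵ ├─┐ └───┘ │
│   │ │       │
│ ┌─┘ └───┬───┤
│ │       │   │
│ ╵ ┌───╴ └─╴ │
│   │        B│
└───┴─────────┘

Counting cells with exactly 2 passages:
Total corridor cells: 25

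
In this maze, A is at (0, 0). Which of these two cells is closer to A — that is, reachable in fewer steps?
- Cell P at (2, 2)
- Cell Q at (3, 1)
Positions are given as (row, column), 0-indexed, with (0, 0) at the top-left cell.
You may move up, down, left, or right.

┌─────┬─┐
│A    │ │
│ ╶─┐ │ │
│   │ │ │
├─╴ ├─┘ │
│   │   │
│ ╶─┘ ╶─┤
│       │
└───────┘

Shortest path A → P at (2, 2): 8 steps
Shortest path A → Q at (3, 1): 6 steps

Q is closer (6 steps vs 8 steps).

Path to P:

┌─────┬─┐
│A    │ │
│ ╶─┐ │ │
│↳ ↓│ │ │
├─╴ ├─┘ │
│↓ ↲│P  │
│ ╶─┘ ╶─┤
│↳ → ↑  │
└───────┘

Path to Q:

┌─────┬─┐
│A    │ │
│ ╶─┐ │ │
│↳ ↓│ │ │
├─╴ ├─┘ │
│↓ ↲│   │
│ ╶─┘ ╶─┤
│↳ Q    │
└───────┘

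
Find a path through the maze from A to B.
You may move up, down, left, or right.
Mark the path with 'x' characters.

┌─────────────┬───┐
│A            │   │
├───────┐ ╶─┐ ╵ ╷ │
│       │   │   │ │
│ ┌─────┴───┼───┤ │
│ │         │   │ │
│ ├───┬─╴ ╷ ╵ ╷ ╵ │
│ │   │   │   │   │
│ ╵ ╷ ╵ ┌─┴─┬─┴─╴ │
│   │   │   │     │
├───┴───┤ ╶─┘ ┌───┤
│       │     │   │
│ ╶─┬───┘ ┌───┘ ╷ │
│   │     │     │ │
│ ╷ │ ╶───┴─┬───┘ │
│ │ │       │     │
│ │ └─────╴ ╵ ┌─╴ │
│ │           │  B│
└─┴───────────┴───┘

Finding the shortest path through the maze:
Path length: 32 steps
Directions: right → right → right → right → right → right → down → right → up → right → down → down → down → down → left → left → down → left → left → down → left → left → down → right → right → right → down → right → up → right → right → down

Solution:

┌─────────────┬───┐
│A x x x x x x│x x│
├───────┐ ╶─┐ ╵ ╷ │
│       │   │x x│x│
│ ┌─────┴───┼───┤ │
│ │         │   │x│
│ ├───┬─╴ ╷ ╵ ╷ ╵ │
│ │   │   │   │  x│
│ ╵ ╷ ╵ ┌─┴─┬─┴─╴ │
│   │   │   │x x x│
├───┴───┤ ╶─┘ ┌───┤
│       │x x x│   │
│ ╶─┬───┘ ┌───┘ ╷ │
│   │x x x│     │ │
│ ╷ │ ╶───┴─┬───┘ │
│ │ │x x x x│x x x│
│ │ └─────╴ ╵ ┌─╴ │
│ │        x x│  B│
└─┴───────────┴───┘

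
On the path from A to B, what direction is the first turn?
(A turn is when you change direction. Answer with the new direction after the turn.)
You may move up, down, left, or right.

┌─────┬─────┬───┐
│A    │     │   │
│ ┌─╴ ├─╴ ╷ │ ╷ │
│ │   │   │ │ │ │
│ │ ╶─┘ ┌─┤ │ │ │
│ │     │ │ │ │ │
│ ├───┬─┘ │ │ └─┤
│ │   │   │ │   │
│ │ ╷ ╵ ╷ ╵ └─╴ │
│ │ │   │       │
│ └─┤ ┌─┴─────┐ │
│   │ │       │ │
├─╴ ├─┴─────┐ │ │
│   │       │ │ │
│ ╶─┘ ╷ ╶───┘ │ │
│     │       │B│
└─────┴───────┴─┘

Directions: right, right, down, left, down, right, right, up, right, up, right, down, down, down, down, right, right, down, down, down
First turn direction: down

Solution:

┌─────┬─────┬───┐
│A → ↓│  ↱ ↓│   │
│ ┌─╴ ├─╴ ╷ │ ╷ │
│ │↓ ↲│↱ ↑│↓│ │ │
│ │ ╶─┘ ┌─┤ │ │ │
│ │↳ → ↑│ │↓│ │ │
│ ├───┬─┘ │ │ └─┤
│ │   │   │↓│   │
│ │ ╷ ╵ ╷ ╵ └─╴ │
│ │ │   │  ↳ → ↓│
│ └─┤ ┌─┴─────┐ │
│   │ │       │↓│
├─╴ ├─┴─────┐ │ │
│   │       │ │↓│
│ ╶─┘ ╷ ╶───┘ │ │
│     │       │B│
└─────┴───────┴─┘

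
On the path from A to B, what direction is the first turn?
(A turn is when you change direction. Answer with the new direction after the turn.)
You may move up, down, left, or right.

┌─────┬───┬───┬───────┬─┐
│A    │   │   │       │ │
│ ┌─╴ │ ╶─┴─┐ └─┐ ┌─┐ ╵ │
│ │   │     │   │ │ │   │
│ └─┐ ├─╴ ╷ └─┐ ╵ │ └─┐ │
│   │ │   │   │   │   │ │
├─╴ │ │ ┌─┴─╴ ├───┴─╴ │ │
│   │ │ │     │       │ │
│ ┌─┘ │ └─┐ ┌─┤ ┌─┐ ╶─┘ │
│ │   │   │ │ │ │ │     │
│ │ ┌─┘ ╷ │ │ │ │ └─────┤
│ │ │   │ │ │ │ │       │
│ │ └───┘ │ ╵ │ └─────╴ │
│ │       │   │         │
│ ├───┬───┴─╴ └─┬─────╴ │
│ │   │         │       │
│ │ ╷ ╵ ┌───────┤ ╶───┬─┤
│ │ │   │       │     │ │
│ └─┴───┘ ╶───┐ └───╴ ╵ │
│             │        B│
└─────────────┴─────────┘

Directions: down, down, right, down, left, down, down, down, down, down, down, right, right, right, right, up, right, right, right, down, right, right, right, right
First turn direction: right

Solution:

┌─────┬───┬───┬───────┬─┐
│A    │   │   │       │ │
│ ┌─╴ │ ╶─┴─┐ └─┐ ┌─┐ ╵ │
│↓│   │     │   │ │ │   │
│ └─┐ ├─╴ ╷ └─┐ ╵ │ └─┐ │
│↳ ↓│ │   │   │   │   │ │
├─╴ │ │ ┌─┴─╴ ├───┴─╴ │ │
│↓ ↲│ │ │     │       │ │
│ ┌─┘ │ └─┐ ┌─┤ ┌─┐ ╶─┘ │
│↓│   │   │ │ │ │ │     │
│ │ ┌─┘ ╷ │ │ │ │ └─────┤
│↓│ │   │ │ │ │ │       │
│ │ └───┘ │ ╵ │ └─────╴ │
│↓│       │   │         │
│ ├───┬───┴─╴ └─┬─────╴ │
│↓│   │         │       │
│ │ ╷ ╵ ┌───────┤ ╶───┬─┤
│↓│ │   │↱ → → ↓│     │ │
│ └─┴───┘ ╶───┐ └───╴ ╵ │
│↳ → → → ↑    │↳ → → → B│
└─────────────┴─────────┘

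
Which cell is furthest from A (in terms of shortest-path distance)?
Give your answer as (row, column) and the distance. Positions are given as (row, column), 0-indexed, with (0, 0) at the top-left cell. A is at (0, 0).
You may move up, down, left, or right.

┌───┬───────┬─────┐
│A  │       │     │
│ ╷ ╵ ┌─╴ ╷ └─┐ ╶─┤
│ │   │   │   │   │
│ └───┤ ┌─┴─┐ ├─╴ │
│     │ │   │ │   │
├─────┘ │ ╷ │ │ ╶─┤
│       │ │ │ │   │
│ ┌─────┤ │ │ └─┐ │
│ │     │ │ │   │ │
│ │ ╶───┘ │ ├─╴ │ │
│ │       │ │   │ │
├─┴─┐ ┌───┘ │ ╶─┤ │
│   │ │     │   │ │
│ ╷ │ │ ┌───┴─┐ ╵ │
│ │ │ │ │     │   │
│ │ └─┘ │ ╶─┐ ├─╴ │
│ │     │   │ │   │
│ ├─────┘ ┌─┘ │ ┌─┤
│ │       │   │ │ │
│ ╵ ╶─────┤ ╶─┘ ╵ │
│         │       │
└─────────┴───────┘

Computing BFS distances from A to all cells:
Furthest cell: (4, 3)
Distance: 65 steps

Path from A to the furthest cell:

┌───┬───────┬─────┐
│A ↓│↱ → → ↓│     │
│ ╷ ╵ ┌─╴ ╷ └─┐ ╶─┤
│ │↳ ↑│   │↳ ↓│   │
│ └───┤ ┌─┴─┐ ├─╴ │
│     │ │↓ ↰│↓│   │
├─────┘ │ ╷ │ │ ╶─┤
│       │↓│↑│↓│   │
│ ┌─────┤ │ │ └─┐ │
│ │↱ → B│↓│↑│↳ ↓│ │
│ │ ╶───┘ │ ├─╴ │ │
│ │↑ ← ← ↲│↑│↓ ↲│ │
├─┴─┐ ┌───┘ │ ╶─┤ │
│↱ ↓│ │↱ → ↑│↳ ↓│ │
│ ╷ │ │ ┌───┴─┐ ╵ │
│↑│↓│ │↑│↓ ← ↰│↳ ↓│
│ │ └─┘ │ ╶─┐ ├─╴ │
│↑│↳ → ↑│↓  │↑│↓ ↲│
│ ├─────┘ ┌─┘ │ ┌─┤
│↑│↓ ← ← ↲│↱ ↑│↓│ │
│ ╵ ╶─────┤ ╶─┘ ╵ │
│↑ ↲      │↑ ← ↲  │
└─────────┴───────┘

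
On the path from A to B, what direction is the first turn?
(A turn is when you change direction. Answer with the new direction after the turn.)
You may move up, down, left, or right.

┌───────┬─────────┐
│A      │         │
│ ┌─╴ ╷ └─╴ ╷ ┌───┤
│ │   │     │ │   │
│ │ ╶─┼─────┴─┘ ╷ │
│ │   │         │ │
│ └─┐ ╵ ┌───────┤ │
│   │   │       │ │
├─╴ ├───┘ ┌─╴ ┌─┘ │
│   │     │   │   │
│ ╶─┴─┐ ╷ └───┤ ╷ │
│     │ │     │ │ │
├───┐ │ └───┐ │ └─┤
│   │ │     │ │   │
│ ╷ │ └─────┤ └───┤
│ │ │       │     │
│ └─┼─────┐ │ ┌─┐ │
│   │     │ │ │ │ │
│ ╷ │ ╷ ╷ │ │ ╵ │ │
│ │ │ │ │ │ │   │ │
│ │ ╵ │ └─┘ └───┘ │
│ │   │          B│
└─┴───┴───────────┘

Directions: down, down, down, right, down, left, down, right, right, down, down, right, right, right, down, down, down, right, right, right
First turn direction: right

Solution:

┌───────┬─────────┐
│A      │         │
│ ┌─╴ ╷ └─╴ ╷ ┌───┤
│↓│   │     │ │   │
│ │ ╶─┼─────┴─┘ ╷ │
│↓│   │         │ │
│ └─┐ ╵ ┌───────┤ │
│↳ ↓│   │       │ │
├─╴ ├───┘ ┌─╴ ┌─┘ │
│↓ ↲│     │   │   │
│ ╶─┴─┐ ╷ └───┤ ╷ │
│↳ → ↓│ │     │ │ │
├───┐ │ └───┐ │ └─┤
│   │↓│     │ │   │
│ ╷ │ └─────┤ └───┤
│ │ │↳ → → ↓│     │
│ └─┼─────┐ │ ┌─┐ │
│   │     │↓│ │ │ │
│ ╷ │ ╷ ╷ │ │ ╵ │ │
│ │ │ │ │ │↓│   │ │
│ │ ╵ │ └─┘ └───┘ │
│ │   │    ↳ → → B│
└─┴───┴───────────┘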